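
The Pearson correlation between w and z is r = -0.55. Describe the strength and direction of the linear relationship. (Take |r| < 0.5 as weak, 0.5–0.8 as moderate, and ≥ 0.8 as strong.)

r = -0.55 < 0 so the relationship is negative.
|r| = 0.55, which falls in the moderate range.

moderate negative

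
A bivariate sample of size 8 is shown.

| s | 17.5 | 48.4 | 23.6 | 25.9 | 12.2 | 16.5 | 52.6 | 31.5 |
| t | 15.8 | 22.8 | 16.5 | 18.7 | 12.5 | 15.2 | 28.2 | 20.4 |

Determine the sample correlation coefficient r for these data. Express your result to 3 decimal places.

n = 8, Σs = 228.2, Σt = 150.1, Σs² = 8056.68, Σt² = 2990.11, Σst = 4782.97
nΣst − ΣsΣt = 38263.76 − 34252.82 = 4010.94
nΣs² − (Σs)² = 64453.44 − 52075.24 = 12378.2; nΣt² − (Σt)² = 23920.88 − 22530.01 = 1390.87
r = 4010.94 / √(12378.2 × 1390.87) = 4010.94 / 4149.2731 ≈ 0.967

0.967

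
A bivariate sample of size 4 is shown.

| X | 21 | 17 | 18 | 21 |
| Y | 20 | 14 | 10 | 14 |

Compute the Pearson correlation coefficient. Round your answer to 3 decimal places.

0.608

n = 4, ΣX = 77, ΣY = 58, ΣX² = 1495, ΣY² = 892, ΣXY = 1132
nΣXY − ΣXΣY = 4528 − 4466 = 62
nΣX² − (ΣX)² = 5980 − 5929 = 51; nΣY² − (ΣY)² = 3568 − 3364 = 204
r = 62 / √(51 × 204) = 62 / 102.0000 ≈ 0.608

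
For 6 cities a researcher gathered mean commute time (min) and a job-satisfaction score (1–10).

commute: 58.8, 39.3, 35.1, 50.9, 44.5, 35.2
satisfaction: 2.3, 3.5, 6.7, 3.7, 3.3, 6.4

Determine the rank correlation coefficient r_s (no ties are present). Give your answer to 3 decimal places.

-0.829

Rank commute: 6, 3, 1, 5, 4, 2
Rank satisfaction: 1, 3, 6, 4, 2, 5
d = rank(commute) − rank(satisfaction): 5, 0, -5, 1, 2, -3; Σd² = 64
ρ = 1 − 6Σd² / [n(n²−1)] = 1 − 6×64 / (6×35) = 1 − 384/210 ≈ -0.829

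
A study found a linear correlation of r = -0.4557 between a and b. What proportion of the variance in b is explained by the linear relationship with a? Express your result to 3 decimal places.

0.208

r² = (-0.4557)² = 0.208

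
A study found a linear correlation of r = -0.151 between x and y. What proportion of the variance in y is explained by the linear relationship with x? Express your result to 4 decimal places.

0.0228

r² = (-0.151)² = 0.0228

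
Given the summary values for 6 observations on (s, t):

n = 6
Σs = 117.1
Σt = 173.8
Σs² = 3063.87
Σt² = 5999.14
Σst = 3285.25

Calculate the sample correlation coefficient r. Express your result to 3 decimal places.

-0.123

r = (nΣst − ΣsΣt) / √[(nΣs² − (Σs)²)(nΣt² − (Σt)²)]
Numerator: 6×3285.25 − 117.1×173.8 = -640.48
Denominator: √[(18383.22 − 13712.41)(35994.84 − 30206.44)] = √[4670.81 × 5788.4] = 5199.6650
r = -640.48 / 5199.6650 ≈ -0.123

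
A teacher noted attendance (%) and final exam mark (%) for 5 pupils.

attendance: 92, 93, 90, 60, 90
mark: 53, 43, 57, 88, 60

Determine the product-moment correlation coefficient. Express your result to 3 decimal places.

-0.953

n = 5, Σx = 425, Σy = 301, Σx² = 36913, Σy² = 19251, Σxy = 24685
nΣxy − ΣxΣy = 123425 − 127925 = -4500
nΣx² − (Σx)² = 184565 − 180625 = 3940; nΣy² − (Σy)² = 96255 − 90601 = 5654
r = -4500 / √(3940 × 5654) = -4500 / 4719.8263 ≈ -0.953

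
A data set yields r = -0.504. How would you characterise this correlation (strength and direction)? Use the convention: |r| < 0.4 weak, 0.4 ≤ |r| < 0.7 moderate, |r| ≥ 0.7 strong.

r = -0.504 < 0 so the relationship is negative.
|r| = 0.504, which falls in the moderate range.

moderate negative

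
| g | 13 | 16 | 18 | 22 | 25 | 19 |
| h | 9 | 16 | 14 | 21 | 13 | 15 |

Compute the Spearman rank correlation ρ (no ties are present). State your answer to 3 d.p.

Rank g: 1, 2, 3, 5, 6, 4
Rank h: 1, 5, 3, 6, 2, 4
d = rank(g) − rank(h): 0, -3, 0, -1, 4, 0; Σd² = 26
ρ = 1 − 6Σd² / [n(n²−1)] = 1 − 6×26 / (6×35) = 1 − 156/210 ≈ 0.257

0.257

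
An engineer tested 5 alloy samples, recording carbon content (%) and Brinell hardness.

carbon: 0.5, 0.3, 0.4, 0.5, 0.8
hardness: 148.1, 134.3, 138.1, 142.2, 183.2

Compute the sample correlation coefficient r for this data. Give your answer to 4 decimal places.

0.9696

n = 5, Σx = 2.5, Σy = 745.9, Σx² = 1.39, Σy² = 112824.79, Σxy = 387.24
nΣxy − ΣxΣy = 1936.2 − 1864.75 = 71.45
nΣx² − (Σx)² = 6.95 − 6.25 = 0.7; nΣy² − (Σy)² = 564123.95 − 556366.81 = 7757.14
r = 71.45 / √(0.7 × 7757.14) = 71.45 / 73.6885 ≈ 0.9696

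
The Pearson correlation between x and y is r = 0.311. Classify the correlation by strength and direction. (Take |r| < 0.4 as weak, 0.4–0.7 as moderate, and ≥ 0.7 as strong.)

r = 0.311 > 0 so the relationship is positive.
|r| = 0.311, which falls in the weak range.

weak positive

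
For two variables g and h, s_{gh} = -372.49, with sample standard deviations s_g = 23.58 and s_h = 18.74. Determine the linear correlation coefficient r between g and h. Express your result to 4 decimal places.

-0.8429

r = Cov(g,h) / (s_g · s_h) = -372.49 / (23.58 × 18.74)
  = -372.49 / 441.8892 ≈ -0.8429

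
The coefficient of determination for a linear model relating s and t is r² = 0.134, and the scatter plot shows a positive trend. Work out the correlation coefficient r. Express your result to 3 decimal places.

|r| = √0.134 = 0.366
The association is positive, so r = 0.366.

0.366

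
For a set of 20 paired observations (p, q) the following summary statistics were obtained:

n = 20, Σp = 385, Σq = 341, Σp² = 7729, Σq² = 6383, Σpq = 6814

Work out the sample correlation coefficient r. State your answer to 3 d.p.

0.587

r = (nΣpq − ΣpΣq) / √[(nΣp² − (Σp)²)(nΣq² − (Σq)²)]
Numerator: 20×6814 − 385×341 = 4995
Denominator: √[(154580 − 148225)(127660 − 116281)] = √[6355 × 11379] = 8503.7371
r = 4995 / 8503.7371 ≈ 0.587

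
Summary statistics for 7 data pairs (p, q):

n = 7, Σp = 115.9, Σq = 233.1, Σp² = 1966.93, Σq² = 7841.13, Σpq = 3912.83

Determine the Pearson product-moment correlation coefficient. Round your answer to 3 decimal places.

r = (nΣpq − ΣpΣq) / √[(nΣp² − (Σp)²)(nΣq² − (Σq)²)]
Numerator: 7×3912.83 − 115.9×233.1 = 373.52
Denominator: √[(13768.51 − 13432.81)(54887.91 − 54335.61)] = √[335.7 × 552.3] = 430.5893
r = 373.52 / 430.5893 ≈ 0.867

0.867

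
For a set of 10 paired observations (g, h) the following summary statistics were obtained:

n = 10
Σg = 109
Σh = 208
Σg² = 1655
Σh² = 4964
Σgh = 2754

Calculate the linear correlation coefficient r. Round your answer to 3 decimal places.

r = (nΣgh − ΣgΣh) / √[(nΣg² − (Σg)²)(nΣh² − (Σh)²)]
Numerator: 10×2754 − 109×208 = 4868
Denominator: √[(16550 − 11881)(49640 − 43264)] = √[4669 × 6376] = 5456.1474
r = 4868 / 5456.1474 ≈ 0.892

0.892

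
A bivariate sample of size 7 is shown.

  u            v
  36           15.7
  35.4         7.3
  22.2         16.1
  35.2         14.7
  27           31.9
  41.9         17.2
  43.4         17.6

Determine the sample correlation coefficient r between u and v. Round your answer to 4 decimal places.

-0.3172

n = 7, Σu = 241.1, Σv = 120.5, Σu² = 8649.21, Σv² = 2398.29, Σuv = 4044.3
nΣuv − ΣuΣv = 28310.1 − 29052.55 = -742.45
nΣu² − (Σu)² = 60544.47 − 58129.21 = 2415.26; nΣv² − (Σv)² = 16788.03 − 14520.25 = 2267.78
r = -742.45 / √(2415.26 × 2267.78) = -742.45 / 2340.3586 ≈ -0.3172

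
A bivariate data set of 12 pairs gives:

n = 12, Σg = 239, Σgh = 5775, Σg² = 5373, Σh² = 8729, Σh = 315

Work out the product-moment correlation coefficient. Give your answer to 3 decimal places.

r = (nΣgh − ΣgΣh) / √[(nΣg² − (Σg)²)(nΣh² − (Σh)²)]
Numerator: 12×5775 − 239×315 = -5985
Denominator: √[(64476 − 57121)(104748 − 99225)] = √[7355 × 5523] = 6373.5128
r = -5985 / 6373.5128 ≈ -0.939

-0.939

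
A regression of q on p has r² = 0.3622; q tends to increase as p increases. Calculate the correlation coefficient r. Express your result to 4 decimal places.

|r| = √0.3622 = 0.6018
The association is positive, so r = 0.6018.

0.6018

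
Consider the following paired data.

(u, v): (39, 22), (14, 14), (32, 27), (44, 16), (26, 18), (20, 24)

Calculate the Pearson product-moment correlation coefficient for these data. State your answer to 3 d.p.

0.143

n = 6, Σu = 175, Σv = 121, Σu² = 5753, Σv² = 2565, Σuv = 3570
nΣuv − ΣuΣv = 21420 − 21175 = 245
nΣu² − (Σu)² = 34518 − 30625 = 3893; nΣv² − (Σv)² = 15390 − 14641 = 749
r = 245 / √(3893 × 749) = 245 / 1707.5881 ≈ 0.143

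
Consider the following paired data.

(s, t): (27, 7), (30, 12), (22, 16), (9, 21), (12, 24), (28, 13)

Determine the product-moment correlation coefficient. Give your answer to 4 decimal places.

n = 6, Σs = 128, Σt = 93, Σs² = 3122, Σt² = 1635, Σst = 1742
nΣst − ΣsΣt = 10452 − 11904 = -1452
nΣs² − (Σs)² = 18732 − 16384 = 2348; nΣt² − (Σt)² = 9810 − 8649 = 1161
r = -1452 / √(2348 × 1161) = -1452 / 1651.0687 ≈ -0.8794

-0.8794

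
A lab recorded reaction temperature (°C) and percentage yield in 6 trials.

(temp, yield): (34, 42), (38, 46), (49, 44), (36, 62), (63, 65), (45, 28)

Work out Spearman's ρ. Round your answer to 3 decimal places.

0.314

Rank temp: 1, 3, 5, 2, 6, 4
Rank yield: 2, 4, 3, 5, 6, 1
d = rank(temp) − rank(yield): -1, -1, 2, -3, 0, 3; Σd² = 24
ρ = 1 − 6Σd² / [n(n²−1)] = 1 − 6×24 / (6×35) = 1 − 144/210 ≈ 0.314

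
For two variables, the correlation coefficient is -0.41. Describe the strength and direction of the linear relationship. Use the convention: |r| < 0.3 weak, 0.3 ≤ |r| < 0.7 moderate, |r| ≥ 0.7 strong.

moderate negative

r = -0.41 < 0 so the relationship is negative.
|r| = 0.41, which falls in the moderate range.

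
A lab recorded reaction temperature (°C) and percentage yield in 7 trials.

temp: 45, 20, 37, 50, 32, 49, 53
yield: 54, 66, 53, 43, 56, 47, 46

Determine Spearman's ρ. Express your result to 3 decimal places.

Rank temp: 4, 1, 3, 6, 2, 5, 7
Rank yield: 5, 7, 4, 1, 6, 3, 2
d = rank(temp) − rank(yield): -1, -6, -1, 5, -4, 2, 5; Σd² = 108
ρ = 1 − 6Σd² / [n(n²−1)] = 1 − 6×108 / (7×48) = 1 − 648/336 ≈ -0.929

-0.929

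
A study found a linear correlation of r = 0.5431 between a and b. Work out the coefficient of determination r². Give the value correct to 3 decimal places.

r² = (0.5431)² = 0.295

0.295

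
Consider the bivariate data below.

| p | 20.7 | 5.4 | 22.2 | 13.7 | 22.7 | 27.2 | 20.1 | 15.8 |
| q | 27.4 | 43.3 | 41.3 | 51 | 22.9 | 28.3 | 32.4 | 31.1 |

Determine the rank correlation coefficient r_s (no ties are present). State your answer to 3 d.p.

-0.714

Rank p: 5, 1, 6, 2, 7, 8, 4, 3
Rank q: 2, 7, 6, 8, 1, 3, 5, 4
d = rank(p) − rank(q): 3, -6, 0, -6, 6, 5, -1, -1; Σd² = 144
ρ = 1 − 6Σd² / [n(n²−1)] = 1 − 6×144 / (8×63) = 1 − 864/504 ≈ -0.714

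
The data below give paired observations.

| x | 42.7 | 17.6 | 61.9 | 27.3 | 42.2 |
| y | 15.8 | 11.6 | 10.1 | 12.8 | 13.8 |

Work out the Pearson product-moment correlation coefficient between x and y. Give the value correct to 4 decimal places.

-0.1490

n = 5, Σx = 191.7, Σy = 64.1, Σx² = 8490.79, Σy² = 840.49, Σxy = 2435.81
nΣxy − ΣxΣy = 12179.05 − 12287.97 = -108.92
nΣx² − (Σx)² = 42453.95 − 36748.89 = 5705.06; nΣy² − (Σy)² = 4202.45 − 4108.81 = 93.64
r = -108.92 / √(5705.06 × 93.64) = -108.92 / 730.9048 ≈ -0.1490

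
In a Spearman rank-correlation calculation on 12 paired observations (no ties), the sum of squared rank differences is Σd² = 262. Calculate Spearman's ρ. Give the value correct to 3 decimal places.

0.084

ρ = 1 − 6Σd² / [n(n²−1)] = 1 − 6×262 / (12×143)
  = 1 − 1572/1716 = 1 − 0.9161 ≈ 0.084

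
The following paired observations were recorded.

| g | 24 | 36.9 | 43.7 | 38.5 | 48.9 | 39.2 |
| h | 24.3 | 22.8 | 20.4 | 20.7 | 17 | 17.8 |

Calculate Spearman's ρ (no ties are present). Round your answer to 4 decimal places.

-0.9429

Rank g: 1, 2, 5, 3, 6, 4
Rank h: 6, 5, 3, 4, 1, 2
d = rank(g) − rank(h): -5, -3, 2, -1, 5, 2; Σd² = 68
ρ = 1 − 6Σd² / [n(n²−1)] = 1 − 6×68 / (6×35) = 1 − 408/210 ≈ -0.9429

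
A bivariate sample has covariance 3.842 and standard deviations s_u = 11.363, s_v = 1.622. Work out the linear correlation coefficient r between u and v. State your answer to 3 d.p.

0.208

r = Cov(u,v) / (s_u · s_v) = 3.842 / (11.363 × 1.622)
  = 3.842 / 18.4308 ≈ 0.208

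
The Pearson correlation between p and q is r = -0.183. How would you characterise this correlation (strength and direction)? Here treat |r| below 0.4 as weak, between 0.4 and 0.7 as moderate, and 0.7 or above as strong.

weak negative

r = -0.183 < 0 so the relationship is negative.
|r| = 0.183, which falls in the weak range.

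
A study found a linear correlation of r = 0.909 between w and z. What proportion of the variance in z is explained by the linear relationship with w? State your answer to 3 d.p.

0.826

r² = (0.909)² = 0.826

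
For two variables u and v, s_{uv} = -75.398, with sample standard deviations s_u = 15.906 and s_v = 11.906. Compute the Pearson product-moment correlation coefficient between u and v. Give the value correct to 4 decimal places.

r = Cov(u,v) / (s_u · s_v) = -75.398 / (15.906 × 11.906)
  = -75.398 / 189.3768 ≈ -0.3981

-0.3981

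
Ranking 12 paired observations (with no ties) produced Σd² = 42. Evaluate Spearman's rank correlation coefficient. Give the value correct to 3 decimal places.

ρ = 1 − 6Σd² / [n(n²−1)] = 1 − 6×42 / (12×143)
  = 1 − 252/1716 = 1 − 0.1469 ≈ 0.853

0.853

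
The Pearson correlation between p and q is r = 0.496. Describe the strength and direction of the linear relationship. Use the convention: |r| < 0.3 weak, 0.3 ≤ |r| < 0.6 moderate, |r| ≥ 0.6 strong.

moderate positive

r = 0.496 > 0 so the relationship is positive.
|r| = 0.496, which falls in the moderate range.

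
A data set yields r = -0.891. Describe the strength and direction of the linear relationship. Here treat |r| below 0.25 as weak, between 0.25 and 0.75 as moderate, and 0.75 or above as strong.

r = -0.891 < 0 so the relationship is negative.
|r| = 0.891, which falls in the strong range.

strong negative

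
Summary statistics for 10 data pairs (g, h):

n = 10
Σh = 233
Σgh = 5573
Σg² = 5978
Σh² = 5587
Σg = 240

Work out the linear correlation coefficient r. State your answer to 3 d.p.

-0.102

r = (nΣgh − ΣgΣh) / √[(nΣg² − (Σg)²)(nΣh² − (Σh)²)]
Numerator: 10×5573 − 240×233 = -190
Denominator: √[(59780 − 57600)(55870 − 54289)] = √[2180 × 1581] = 1856.4967
r = -190 / 1856.4967 ≈ -0.102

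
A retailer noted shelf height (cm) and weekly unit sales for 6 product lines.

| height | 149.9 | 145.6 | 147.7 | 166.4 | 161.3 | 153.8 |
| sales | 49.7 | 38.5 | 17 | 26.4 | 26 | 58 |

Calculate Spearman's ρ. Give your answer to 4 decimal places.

Rank height: 3, 1, 2, 6, 5, 4
Rank sales: 5, 4, 1, 3, 2, 6
d = rank(height) − rank(sales): -2, -3, 1, 3, 3, -2; Σd² = 36
ρ = 1 − 6Σd² / [n(n²−1)] = 1 − 6×36 / (6×35) = 1 − 216/210 ≈ -0.0286

-0.0286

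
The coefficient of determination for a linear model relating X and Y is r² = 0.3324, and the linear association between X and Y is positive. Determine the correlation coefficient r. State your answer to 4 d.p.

|r| = √0.3324 = 0.5765
The association is positive, so r = 0.5765.

0.5765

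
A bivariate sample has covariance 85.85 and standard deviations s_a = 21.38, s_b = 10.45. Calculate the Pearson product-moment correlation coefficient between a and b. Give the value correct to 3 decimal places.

r = Cov(a,b) / (s_a · s_b) = 85.85 / (21.38 × 10.45)
  = 85.85 / 223.4210 ≈ 0.384

0.384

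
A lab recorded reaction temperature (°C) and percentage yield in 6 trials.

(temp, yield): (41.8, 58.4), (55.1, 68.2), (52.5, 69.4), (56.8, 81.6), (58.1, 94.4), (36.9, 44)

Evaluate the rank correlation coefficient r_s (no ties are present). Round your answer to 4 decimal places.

Rank temp: 2, 4, 3, 5, 6, 1
Rank yield: 2, 3, 4, 5, 6, 1
d = rank(temp) − rank(yield): 0, 1, -1, 0, 0, 0; Σd² = 2
ρ = 1 − 6Σd² / [n(n²−1)] = 1 − 6×2 / (6×35) = 1 − 12/210 ≈ 0.9429

0.9429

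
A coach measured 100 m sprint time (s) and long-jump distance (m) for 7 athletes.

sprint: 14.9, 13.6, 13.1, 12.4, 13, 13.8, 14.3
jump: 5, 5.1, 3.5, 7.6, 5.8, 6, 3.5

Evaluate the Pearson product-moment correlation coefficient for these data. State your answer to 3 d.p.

n = 7, Σx = 95.1, Σy = 36.5, Σx² = 1296.27, Σy² = 202.91, Σxy = 492.2
nΣxy − ΣxΣy = 3445.4 − 3471.15 = -25.75
nΣx² − (Σx)² = 9073.89 − 9044.01 = 29.88; nΣy² − (Σy)² = 1420.37 − 1332.25 = 88.12
r = -25.75 / √(29.88 × 88.12) = -25.75 / 51.3130 ≈ -0.502

-0.502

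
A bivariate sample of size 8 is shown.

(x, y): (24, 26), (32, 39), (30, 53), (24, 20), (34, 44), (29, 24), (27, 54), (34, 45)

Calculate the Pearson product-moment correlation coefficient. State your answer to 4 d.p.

n = 8, Σx = 234, Σy = 305, Σx² = 6958, Σy² = 12859, Σxy = 9122
nΣxy − ΣxΣy = 72976 − 71370 = 1606
nΣx² − (Σx)² = 55664 − 54756 = 908; nΣy² − (Σy)² = 102872 − 93025 = 9847
r = 1606 / √(908 × 9847) = 1606 / 2990.1632 ≈ 0.5371

0.5371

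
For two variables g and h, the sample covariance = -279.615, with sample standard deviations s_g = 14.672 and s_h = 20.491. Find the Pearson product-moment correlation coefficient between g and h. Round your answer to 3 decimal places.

-0.930

r = Cov(g,h) / (s_g · s_h) = -279.615 / (14.672 × 20.491)
  = -279.615 / 300.6440 ≈ -0.930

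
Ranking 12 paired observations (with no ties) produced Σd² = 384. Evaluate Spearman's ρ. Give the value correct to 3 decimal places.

ρ = 1 − 6Σd² / [n(n²−1)] = 1 − 6×384 / (12×143)
  = 1 − 2304/1716 = 1 − 1.3427 ≈ -0.343

-0.343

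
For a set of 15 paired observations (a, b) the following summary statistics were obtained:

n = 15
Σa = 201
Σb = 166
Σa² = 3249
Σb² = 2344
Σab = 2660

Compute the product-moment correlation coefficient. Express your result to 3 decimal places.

0.821

r = (nΣab − ΣaΣb) / √[(nΣa² − (Σa)²)(nΣb² − (Σb)²)]
Numerator: 15×2660 − 201×166 = 6534
Denominator: √[(48735 − 40401)(35160 − 27556)] = √[8334 × 7604] = 7960.6367
r = 6534 / 7960.6367 ≈ 0.821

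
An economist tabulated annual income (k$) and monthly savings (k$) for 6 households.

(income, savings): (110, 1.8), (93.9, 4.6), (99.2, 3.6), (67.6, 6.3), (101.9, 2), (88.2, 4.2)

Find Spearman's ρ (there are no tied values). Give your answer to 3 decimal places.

Rank income: 6, 3, 4, 1, 5, 2
Rank savings: 1, 5, 3, 6, 2, 4
d = rank(income) − rank(savings): 5, -2, 1, -5, 3, -2; Σd² = 68
ρ = 1 − 6Σd² / [n(n²−1)] = 1 − 6×68 / (6×35) = 1 − 408/210 ≈ -0.943

-0.943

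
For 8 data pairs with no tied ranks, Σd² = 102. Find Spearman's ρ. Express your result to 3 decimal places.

-0.214

ρ = 1 − 6Σd² / [n(n²−1)] = 1 − 6×102 / (8×63)
  = 1 − 612/504 = 1 − 1.2143 ≈ -0.214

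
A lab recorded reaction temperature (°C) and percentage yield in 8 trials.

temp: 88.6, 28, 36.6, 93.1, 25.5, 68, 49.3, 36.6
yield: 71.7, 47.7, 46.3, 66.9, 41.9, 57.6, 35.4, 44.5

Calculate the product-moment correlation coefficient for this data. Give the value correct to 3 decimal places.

n = 8, Σx = 425.7, Σy = 412, Σx² = 27685.43, Σy² = 22342.26, Σxy = 23970.36
nΣxy − ΣxΣy = 191762.88 − 175388.4 = 16374.48
nΣx² − (Σx)² = 221483.44 − 181220.49 = 40262.95; nΣy² − (Σy)² = 178738.08 − 169744 = 8994.08
r = 16374.48 / √(40262.95 × 8994.08) = 16374.48 / 19029.6661 ≈ 0.860

0.860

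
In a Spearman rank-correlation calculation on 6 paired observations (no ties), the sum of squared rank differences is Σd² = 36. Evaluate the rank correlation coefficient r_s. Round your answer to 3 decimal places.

-0.029

ρ = 1 − 6Σd² / [n(n²−1)] = 1 − 6×36 / (6×35)
  = 1 − 216/210 = 1 − 1.0286 ≈ -0.029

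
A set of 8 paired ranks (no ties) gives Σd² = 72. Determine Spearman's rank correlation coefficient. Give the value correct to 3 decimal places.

ρ = 1 − 6Σd² / [n(n²−1)] = 1 − 6×72 / (8×63)
  = 1 − 432/504 = 1 − 0.8571 ≈ 0.143

0.143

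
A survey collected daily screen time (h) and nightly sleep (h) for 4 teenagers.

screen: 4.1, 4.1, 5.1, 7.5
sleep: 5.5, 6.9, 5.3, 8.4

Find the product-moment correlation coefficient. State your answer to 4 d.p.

n = 4, Σx = 20.8, Σy = 26.1, Σx² = 115.88, Σy² = 176.51, Σxy = 140.87
nΣxy − ΣxΣy = 563.48 − 542.88 = 20.6
nΣx² − (Σx)² = 463.52 − 432.64 = 30.88; nΣy² − (Σy)² = 706.04 − 681.21 = 24.83
r = 20.6 / √(30.88 × 24.83) = 20.6 / 27.6903 ≈ 0.7439

0.7439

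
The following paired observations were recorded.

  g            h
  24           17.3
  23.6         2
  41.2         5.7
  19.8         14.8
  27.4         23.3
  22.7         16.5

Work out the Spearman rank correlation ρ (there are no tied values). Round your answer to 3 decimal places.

Rank g: 4, 3, 6, 1, 5, 2
Rank h: 5, 1, 2, 3, 6, 4
d = rank(g) − rank(h): -1, 2, 4, -2, -1, -2; Σd² = 30
ρ = 1 − 6Σd² / [n(n²−1)] = 1 − 6×30 / (6×35) = 1 − 180/210 ≈ 0.143

0.143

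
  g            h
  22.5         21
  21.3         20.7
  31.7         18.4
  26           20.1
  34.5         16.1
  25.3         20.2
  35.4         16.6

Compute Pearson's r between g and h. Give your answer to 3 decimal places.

n = 7, Σg = 196.7, Σh = 133.1, Σg² = 5724.33, Σh² = 2554.87, Σgh = 3673.44
nΣgh − ΣgΣh = 25714.08 − 26180.77 = -466.69
nΣg² − (Σg)² = 40070.31 − 38690.89 = 1379.42; nΣh² − (Σh)² = 17884.09 − 17715.61 = 168.48
r = -466.69 / √(1379.42 × 168.48) = -466.69 / 482.0837 ≈ -0.968

-0.968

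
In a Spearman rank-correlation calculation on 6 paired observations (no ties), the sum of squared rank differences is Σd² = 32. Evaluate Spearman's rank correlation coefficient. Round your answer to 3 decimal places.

0.086

ρ = 1 − 6Σd² / [n(n²−1)] = 1 − 6×32 / (6×35)
  = 1 − 192/210 = 1 − 0.9143 ≈ 0.086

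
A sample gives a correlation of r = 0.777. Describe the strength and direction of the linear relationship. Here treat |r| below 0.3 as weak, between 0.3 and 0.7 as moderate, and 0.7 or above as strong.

r = 0.777 > 0 so the relationship is positive.
|r| = 0.777, which falls in the strong range.

strong positive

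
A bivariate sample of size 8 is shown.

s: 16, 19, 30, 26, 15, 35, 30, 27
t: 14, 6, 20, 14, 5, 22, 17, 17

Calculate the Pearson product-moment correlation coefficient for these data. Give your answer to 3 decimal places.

n = 8, Σs = 198, Σt = 115, Σs² = 5272, Σt² = 1915, Σst = 3116
nΣst − ΣsΣt = 24928 − 22770 = 2158
nΣs² − (Σs)² = 42176 − 39204 = 2972; nΣt² − (Σt)² = 15320 − 13225 = 2095
r = 2158 / √(2972 × 2095) = 2158 / 2495.2635 ≈ 0.865

0.865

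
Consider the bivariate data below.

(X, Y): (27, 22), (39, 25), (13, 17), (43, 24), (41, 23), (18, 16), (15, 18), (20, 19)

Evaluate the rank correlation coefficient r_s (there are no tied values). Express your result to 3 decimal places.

Rank X: 5, 6, 1, 8, 7, 3, 2, 4
Rank Y: 5, 8, 2, 7, 6, 1, 3, 4
d = rank(X) − rank(Y): 0, -2, -1, 1, 1, 2, -1, 0; Σd² = 12
ρ = 1 − 6Σd² / [n(n²−1)] = 1 − 6×12 / (8×63) = 1 − 72/504 ≈ 0.857

0.857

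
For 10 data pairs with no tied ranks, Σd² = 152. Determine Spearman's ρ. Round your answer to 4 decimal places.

ρ = 1 − 6Σd² / [n(n²−1)] = 1 − 6×152 / (10×99)
  = 1 − 912/990 = 1 − 0.92121 ≈ 0.0788

0.0788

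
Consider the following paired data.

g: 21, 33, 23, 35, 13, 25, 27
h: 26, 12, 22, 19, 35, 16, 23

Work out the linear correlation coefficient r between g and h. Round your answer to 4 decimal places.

n = 7, Σg = 177, Σh = 153, Σg² = 4807, Σh² = 3675, Σgh = 3589
nΣgh − ΣgΣh = 25123 − 27081 = -1958
nΣg² − (Σg)² = 33649 − 31329 = 2320; nΣh² − (Σh)² = 25725 − 23409 = 2316
r = -1958 / √(2320 × 2316) = -1958 / 2317.9991 ≈ -0.8447

-0.8447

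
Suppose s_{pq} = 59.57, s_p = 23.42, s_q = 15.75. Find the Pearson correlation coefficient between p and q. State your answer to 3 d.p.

0.161

r = Cov(p,q) / (s_p · s_q) = 59.57 / (23.42 × 15.75)
  = 59.57 / 368.8650 ≈ 0.161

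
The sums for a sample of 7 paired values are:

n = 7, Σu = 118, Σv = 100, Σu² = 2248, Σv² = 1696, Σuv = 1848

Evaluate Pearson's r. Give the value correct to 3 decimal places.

r = (nΣuv − ΣuΣv) / √[(nΣu² − (Σu)²)(nΣv² − (Σv)²)]
Numerator: 7×1848 − 118×100 = 1136
Denominator: √[(15736 − 13924)(11872 − 10000)] = √[1812 × 1872] = 1841.7557
r = 1136 / 1841.7557 ≈ 0.617

0.617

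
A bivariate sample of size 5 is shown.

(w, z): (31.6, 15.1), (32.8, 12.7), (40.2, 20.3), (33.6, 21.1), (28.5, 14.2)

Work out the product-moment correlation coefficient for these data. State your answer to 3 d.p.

n = 5, Σw = 166.7, Σz = 83.4, Σw² = 5631.65, Σz² = 1448.24, Σwz = 2823.44
nΣwz − ΣwΣz = 14117.2 − 13902.78 = 214.42
nΣw² − (Σw)² = 28158.25 − 27788.89 = 369.36; nΣz² − (Σz)² = 7241.2 − 6955.56 = 285.64
r = 214.42 / √(369.36 × 285.64) = 214.42 / 324.8138 ≈ 0.660

0.660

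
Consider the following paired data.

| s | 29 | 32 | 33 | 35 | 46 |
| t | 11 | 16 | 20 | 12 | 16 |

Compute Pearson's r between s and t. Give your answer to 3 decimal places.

0.234

n = 5, Σs = 175, Σt = 75, Σs² = 6295, Σt² = 1177, Σst = 2647
nΣst − ΣsΣt = 13235 − 13125 = 110
nΣs² − (Σs)² = 31475 − 30625 = 850; nΣt² − (Σt)² = 5885 − 5625 = 260
r = 110 / √(850 × 260) = 110 / 470.1064 ≈ 0.234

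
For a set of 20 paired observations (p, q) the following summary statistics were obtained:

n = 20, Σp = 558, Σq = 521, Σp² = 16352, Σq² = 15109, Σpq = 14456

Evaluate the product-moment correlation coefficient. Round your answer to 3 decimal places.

r = (nΣpq − ΣpΣq) / √[(nΣp² − (Σp)²)(nΣq² − (Σq)²)]
Numerator: 20×14456 − 558×521 = -1598
Denominator: √[(327040 − 311364)(302180 − 271441)] = √[15676 × 30739] = 21951.4137
r = -1598 / 21951.4137 ≈ -0.073

-0.073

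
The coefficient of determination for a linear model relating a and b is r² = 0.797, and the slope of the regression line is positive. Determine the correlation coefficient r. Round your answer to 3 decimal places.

0.893

|r| = √0.797 = 0.893
The association is positive, so r = 0.893.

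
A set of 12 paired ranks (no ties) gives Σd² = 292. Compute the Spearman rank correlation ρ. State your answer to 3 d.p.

-0.021

ρ = 1 − 6Σd² / [n(n²−1)] = 1 − 6×292 / (12×143)
  = 1 − 1752/1716 = 1 − 1.0210 ≈ -0.021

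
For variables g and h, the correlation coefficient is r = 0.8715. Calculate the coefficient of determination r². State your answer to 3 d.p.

r² = (0.8715)² = 0.760

0.760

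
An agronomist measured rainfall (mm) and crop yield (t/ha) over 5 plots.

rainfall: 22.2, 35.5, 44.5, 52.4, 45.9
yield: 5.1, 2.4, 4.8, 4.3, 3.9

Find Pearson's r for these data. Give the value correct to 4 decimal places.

n = 5, Σx = 200.5, Σy = 20.5, Σx² = 8585.91, Σy² = 88.51, Σxy = 816.35
nΣxy − ΣxΣy = 4081.75 − 4110.25 = -28.5
nΣx² − (Σx)² = 42929.55 − 40200.25 = 2729.3; nΣy² − (Σy)² = 442.55 − 420.25 = 22.3
r = -28.5 / √(2729.3 × 22.3) = -28.5 / 246.7051 ≈ -0.1155

-0.1155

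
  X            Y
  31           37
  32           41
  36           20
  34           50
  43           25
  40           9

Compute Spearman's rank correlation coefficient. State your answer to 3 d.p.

Rank X: 1, 2, 4, 3, 6, 5
Rank Y: 4, 5, 2, 6, 3, 1
d = rank(X) − rank(Y): -3, -3, 2, -3, 3, 4; Σd² = 56
ρ = 1 − 6Σd² / [n(n²−1)] = 1 − 6×56 / (6×35) = 1 − 336/210 ≈ -0.600

-0.600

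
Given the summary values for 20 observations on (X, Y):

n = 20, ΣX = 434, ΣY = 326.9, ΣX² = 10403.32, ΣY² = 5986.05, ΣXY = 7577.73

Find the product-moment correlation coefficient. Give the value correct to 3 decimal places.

r = (nΣXY − ΣXΣY) / √[(nΣX² − (ΣX)²)(nΣY² − (ΣY)²)]
Numerator: 20×7577.73 − 434×326.9 = 9680
Denominator: √[(208066.4 − 188356)(119721 − 106863.61)] = √[19710.4 × 12857.39] = 15919.3059
r = 9680 / 15919.3059 ≈ 0.608

0.608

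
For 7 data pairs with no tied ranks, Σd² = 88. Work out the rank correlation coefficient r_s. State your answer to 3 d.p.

ρ = 1 − 6Σd² / [n(n²−1)] = 1 − 6×88 / (7×48)
  = 1 − 528/336 = 1 − 1.5714 ≈ -0.571

-0.571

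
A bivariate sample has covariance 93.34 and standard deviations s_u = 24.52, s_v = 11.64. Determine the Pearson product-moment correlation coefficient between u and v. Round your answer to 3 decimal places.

r = Cov(u,v) / (s_u · s_v) = 93.34 / (24.52 × 11.64)
  = 93.34 / 285.4128 ≈ 0.327

0.327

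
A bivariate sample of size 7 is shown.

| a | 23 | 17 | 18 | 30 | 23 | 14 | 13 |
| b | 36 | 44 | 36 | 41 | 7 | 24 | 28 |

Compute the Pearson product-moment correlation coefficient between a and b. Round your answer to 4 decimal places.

n = 7, Σa = 138, Σb = 216, Σa² = 2936, Σb² = 7618, Σab = 4315
nΣab − ΣaΣb = 30205 − 29808 = 397
nΣa² − (Σa)² = 20552 − 19044 = 1508; nΣb² − (Σb)² = 53326 − 46656 = 6670
r = 397 / √(1508 × 6670) = 397 / 3171.4918 ≈ 0.1252

0.1252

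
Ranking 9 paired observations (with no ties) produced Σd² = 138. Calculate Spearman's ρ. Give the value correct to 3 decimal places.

-0.150

ρ = 1 − 6Σd² / [n(n²−1)] = 1 − 6×138 / (9×80)
  = 1 − 828/720 = 1 − 1.1500 ≈ -0.150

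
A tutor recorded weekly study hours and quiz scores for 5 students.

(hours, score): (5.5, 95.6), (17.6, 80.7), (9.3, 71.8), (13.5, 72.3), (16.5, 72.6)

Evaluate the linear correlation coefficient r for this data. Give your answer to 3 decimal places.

-0.567

n = 5, Σx = 62.4, Σy = 393, Σx² = 881, Σy² = 31305.14, Σxy = 4787.81
nΣxy − ΣxΣy = 23939.05 − 24523.2 = -584.15
nΣx² − (Σx)² = 4405 − 3893.76 = 511.24; nΣy² − (Σy)² = 156525.7 − 154449 = 2076.7
r = -584.15 / √(511.24 × 2076.7) = -584.15 / 1030.3844 ≈ -0.567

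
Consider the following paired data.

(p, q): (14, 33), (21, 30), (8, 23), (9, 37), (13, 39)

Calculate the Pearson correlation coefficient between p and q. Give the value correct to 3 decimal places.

n = 5, Σp = 65, Σq = 162, Σp² = 951, Σq² = 5408, Σpq = 2116
nΣpq − ΣpΣq = 10580 − 10530 = 50
nΣp² − (Σp)² = 4755 − 4225 = 530; nΣq² − (Σq)² = 27040 − 26244 = 796
r = 50 / √(530 × 796) = 50 / 649.5229 ≈ 0.077

0.077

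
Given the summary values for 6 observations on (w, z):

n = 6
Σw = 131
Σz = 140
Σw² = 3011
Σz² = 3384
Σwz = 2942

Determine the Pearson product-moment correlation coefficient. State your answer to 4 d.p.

-0.8619

r = (nΣwz − ΣwΣz) / √[(nΣw² − (Σw)²)(nΣz² − (Σz)²)]
Numerator: 6×2942 − 131×140 = -688
Denominator: √[(18066 − 17161)(20304 − 19600)] = √[905 × 704] = 798.1980
r = -688 / 798.1980 ≈ -0.8619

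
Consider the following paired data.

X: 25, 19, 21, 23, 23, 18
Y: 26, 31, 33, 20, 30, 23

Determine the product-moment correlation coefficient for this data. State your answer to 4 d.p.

-0.1267

n = 6, ΣX = 129, ΣY = 163, ΣX² = 2809, ΣY² = 4555, ΣXY = 3496
nΣXY − ΣXΣY = 20976 − 21027 = -51
nΣX² − (ΣX)² = 16854 − 16641 = 213; nΣY² − (ΣY)² = 27330 − 26569 = 761
r = -51 / √(213 × 761) = -51 / 402.6077 ≈ -0.1267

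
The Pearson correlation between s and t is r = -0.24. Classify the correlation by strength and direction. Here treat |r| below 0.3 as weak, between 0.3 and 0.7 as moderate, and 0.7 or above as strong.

r = -0.24 < 0 so the relationship is negative.
|r| = 0.24, which falls in the weak range.

weak negative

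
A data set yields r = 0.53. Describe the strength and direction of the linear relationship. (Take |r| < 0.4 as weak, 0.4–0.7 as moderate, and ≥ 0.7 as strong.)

r = 0.53 > 0 so the relationship is positive.
|r| = 0.53, which falls in the moderate range.

moderate positive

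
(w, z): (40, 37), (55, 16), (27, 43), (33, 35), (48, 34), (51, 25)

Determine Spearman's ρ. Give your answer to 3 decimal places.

-0.943

Rank w: 3, 6, 1, 2, 4, 5
Rank z: 5, 1, 6, 4, 3, 2
d = rank(w) − rank(z): -2, 5, -5, -2, 1, 3; Σd² = 68
ρ = 1 − 6Σd² / [n(n²−1)] = 1 − 6×68 / (6×35) = 1 − 408/210 ≈ -0.943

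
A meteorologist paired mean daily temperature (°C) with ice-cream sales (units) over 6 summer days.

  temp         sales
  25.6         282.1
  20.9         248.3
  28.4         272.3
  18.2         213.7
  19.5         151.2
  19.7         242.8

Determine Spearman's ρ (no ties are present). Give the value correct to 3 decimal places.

Rank temp: 5, 4, 6, 1, 2, 3
Rank sales: 6, 4, 5, 2, 1, 3
d = rank(temp) − rank(sales): -1, 0, 1, -1, 1, 0; Σd² = 4
ρ = 1 − 6Σd² / [n(n²−1)] = 1 − 6×4 / (6×35) = 1 − 24/210 ≈ 0.886

0.886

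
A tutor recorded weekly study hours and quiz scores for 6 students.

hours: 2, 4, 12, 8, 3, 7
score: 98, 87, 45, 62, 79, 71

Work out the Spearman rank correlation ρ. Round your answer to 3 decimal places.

Rank hours: 1, 3, 6, 5, 2, 4
Rank score: 6, 5, 1, 2, 4, 3
d = rank(hours) − rank(score): -5, -2, 5, 3, -2, 1; Σd² = 68
ρ = 1 − 6Σd² / [n(n²−1)] = 1 − 6×68 / (6×35) = 1 − 408/210 ≈ -0.943

-0.943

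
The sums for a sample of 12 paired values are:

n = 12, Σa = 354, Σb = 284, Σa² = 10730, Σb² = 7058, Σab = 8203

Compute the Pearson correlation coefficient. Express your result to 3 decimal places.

r = (nΣab − ΣaΣb) / √[(nΣa² − (Σa)²)(nΣb² − (Σb)²)]
Numerator: 12×8203 − 354×284 = -2100
Denominator: √[(128760 − 125316)(84696 − 80656)] = √[3444 × 4040] = 3730.1153
r = -2100 / 3730.1153 ≈ -0.563

-0.563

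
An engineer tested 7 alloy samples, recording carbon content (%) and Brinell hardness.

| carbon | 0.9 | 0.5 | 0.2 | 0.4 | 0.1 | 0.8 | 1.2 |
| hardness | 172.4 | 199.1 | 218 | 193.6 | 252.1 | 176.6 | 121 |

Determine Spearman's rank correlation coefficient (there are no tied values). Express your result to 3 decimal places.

-0.964

Rank carbon: 6, 4, 2, 3, 1, 5, 7
Rank hardness: 2, 5, 6, 4, 7, 3, 1
d = rank(carbon) − rank(hardness): 4, -1, -4, -1, -6, 2, 6; Σd² = 110
ρ = 1 − 6Σd² / [n(n²−1)] = 1 − 6×110 / (7×48) = 1 − 660/336 ≈ -0.964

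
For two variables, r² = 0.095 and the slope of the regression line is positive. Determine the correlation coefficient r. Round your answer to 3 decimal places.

|r| = √0.095 = 0.308
The association is positive, so r = 0.308.

0.308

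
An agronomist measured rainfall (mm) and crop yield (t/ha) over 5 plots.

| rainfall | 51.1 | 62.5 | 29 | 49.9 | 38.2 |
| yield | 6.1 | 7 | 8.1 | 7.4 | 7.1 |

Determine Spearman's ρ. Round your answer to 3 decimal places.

Rank rainfall: 4, 5, 1, 3, 2
Rank yield: 1, 2, 5, 4, 3
d = rank(rainfall) − rank(yield): 3, 3, -4, -1, -1; Σd² = 36
ρ = 1 − 6Σd² / [n(n²−1)] = 1 − 6×36 / (5×24) = 1 − 216/120 ≈ -0.800

-0.800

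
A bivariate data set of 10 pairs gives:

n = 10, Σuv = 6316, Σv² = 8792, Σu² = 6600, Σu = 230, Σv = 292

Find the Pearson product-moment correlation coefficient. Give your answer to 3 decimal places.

r = (nΣuv − ΣuΣv) / √[(nΣu² − (Σu)²)(nΣv² − (Σv)²)]
Numerator: 10×6316 − 230×292 = -4000
Denominator: √[(66000 − 52900)(87920 − 85264)] = √[13100 × 2656] = 5898.6100
r = -4000 / 5898.6100 ≈ -0.678

-0.678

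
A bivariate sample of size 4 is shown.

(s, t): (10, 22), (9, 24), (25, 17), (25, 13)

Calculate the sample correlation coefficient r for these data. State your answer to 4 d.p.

n = 4, Σs = 69, Σt = 76, Σs² = 1431, Σt² = 1518, Σst = 1186
nΣst − ΣsΣt = 4744 − 5244 = -500
nΣs² − (Σs)² = 5724 − 4761 = 963; nΣt² − (Σt)² = 6072 − 5776 = 296
r = -500 / √(963 × 296) = -500 / 533.8989 ≈ -0.9365

-0.9365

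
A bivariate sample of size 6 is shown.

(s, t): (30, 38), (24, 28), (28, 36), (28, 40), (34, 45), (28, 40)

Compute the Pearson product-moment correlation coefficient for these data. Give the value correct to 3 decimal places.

0.893

n = 6, Σs = 172, Σt = 227, Σs² = 4984, Σt² = 8749, Σst = 6590
nΣst − ΣsΣt = 39540 − 39044 = 496
nΣs² − (Σs)² = 29904 − 29584 = 320; nΣt² − (Σt)² = 52494 − 51529 = 965
r = 496 / √(320 × 965) = 496 / 555.6978 ≈ 0.893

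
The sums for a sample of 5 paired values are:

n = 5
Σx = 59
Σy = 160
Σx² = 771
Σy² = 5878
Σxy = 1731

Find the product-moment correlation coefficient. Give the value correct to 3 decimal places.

-0.659

r = (nΣxy − ΣxΣy) / √[(nΣx² − (Σx)²)(nΣy² − (Σy)²)]
Numerator: 5×1731 − 59×160 = -785
Denominator: √[(3855 − 3481)(29390 − 25600)] = √[374 × 3790] = 1190.5713
r = -785 / 1190.5713 ≈ -0.659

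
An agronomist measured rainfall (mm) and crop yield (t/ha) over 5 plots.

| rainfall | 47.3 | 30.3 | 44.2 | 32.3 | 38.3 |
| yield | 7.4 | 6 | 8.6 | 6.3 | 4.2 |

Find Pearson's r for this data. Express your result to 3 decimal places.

0.532

n = 5, Σx = 192.4, Σy = 32.5, Σx² = 7619.2, Σy² = 222.05, Σxy = 1276.29
nΣxy − ΣxΣy = 6381.45 − 6253 = 128.45
nΣx² − (Σx)² = 38096 − 37017.76 = 1078.24; nΣy² − (Σy)² = 1110.25 − 1056.25 = 54
r = 128.45 / √(1078.24 × 54) = 128.45 / 241.2985 ≈ 0.532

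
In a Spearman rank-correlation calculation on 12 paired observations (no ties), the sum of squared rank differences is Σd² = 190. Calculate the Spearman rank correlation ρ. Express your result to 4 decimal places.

0.3357

ρ = 1 − 6Σd² / [n(n²−1)] = 1 − 6×190 / (12×143)
  = 1 − 1140/1716 = 1 − 0.66434 ≈ 0.3357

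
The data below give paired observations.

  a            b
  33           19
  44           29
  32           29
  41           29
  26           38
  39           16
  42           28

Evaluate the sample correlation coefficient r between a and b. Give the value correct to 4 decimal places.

-0.3304

n = 7, Σa = 257, Σb = 188, Σa² = 9691, Σb² = 5368, Σab = 6808
nΣab − ΣaΣb = 47656 − 48316 = -660
nΣa² − (Σa)² = 67837 − 66049 = 1788; nΣb² − (Σb)² = 37576 − 35344 = 2232
r = -660 / √(1788 × 2232) = -660 / 1997.7027 ≈ -0.3304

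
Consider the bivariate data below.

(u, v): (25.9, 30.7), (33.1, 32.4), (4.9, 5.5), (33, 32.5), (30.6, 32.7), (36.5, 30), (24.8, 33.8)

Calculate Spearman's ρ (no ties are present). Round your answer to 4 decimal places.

Rank u: 3, 6, 1, 5, 4, 7, 2
Rank v: 3, 4, 1, 5, 6, 2, 7
d = rank(u) − rank(v): 0, 2, 0, 0, -2, 5, -5; Σd² = 58
ρ = 1 − 6Σd² / [n(n²−1)] = 1 − 6×58 / (7×48) = 1 − 348/336 ≈ -0.0357

-0.0357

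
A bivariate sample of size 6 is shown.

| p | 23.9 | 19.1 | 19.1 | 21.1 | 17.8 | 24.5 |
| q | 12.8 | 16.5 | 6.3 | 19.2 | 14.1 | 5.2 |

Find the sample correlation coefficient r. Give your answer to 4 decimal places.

n = 6, Σp = 125.5, Σq = 74.1, Σp² = 2663.13, Σq² = 1070.27, Σpq = 1524.9
nΣpq − ΣpΣq = 9149.4 − 9299.55 = -150.15
nΣp² − (Σp)² = 15978.78 − 15750.25 = 228.53; nΣq² − (Σq)² = 6421.62 − 5490.81 = 930.81
r = -150.15 / √(228.53 × 930.81) = -150.15 / 461.2136 ≈ -0.3256

-0.3256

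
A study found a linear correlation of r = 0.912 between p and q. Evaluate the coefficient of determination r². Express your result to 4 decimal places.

r² = (0.912)² = 0.8317

0.8317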